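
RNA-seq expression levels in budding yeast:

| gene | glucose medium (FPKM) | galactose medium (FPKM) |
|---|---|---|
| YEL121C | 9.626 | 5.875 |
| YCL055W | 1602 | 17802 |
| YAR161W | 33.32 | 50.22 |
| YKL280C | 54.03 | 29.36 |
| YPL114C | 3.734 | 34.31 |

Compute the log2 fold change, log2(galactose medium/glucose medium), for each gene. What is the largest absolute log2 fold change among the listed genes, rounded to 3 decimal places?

3.474

log2(5.875/9.626) = -0.712  (YEL121C)
log2(17802/1602) = 3.474  (YCL055W)
log2(50.22/33.32) = 0.592  (YAR161W)
log2(29.36/54.03) = -0.880  (YKL280C)
log2(34.31/3.734) = 3.200  (YPL114C)
The largest magnitude belongs to YCL055W.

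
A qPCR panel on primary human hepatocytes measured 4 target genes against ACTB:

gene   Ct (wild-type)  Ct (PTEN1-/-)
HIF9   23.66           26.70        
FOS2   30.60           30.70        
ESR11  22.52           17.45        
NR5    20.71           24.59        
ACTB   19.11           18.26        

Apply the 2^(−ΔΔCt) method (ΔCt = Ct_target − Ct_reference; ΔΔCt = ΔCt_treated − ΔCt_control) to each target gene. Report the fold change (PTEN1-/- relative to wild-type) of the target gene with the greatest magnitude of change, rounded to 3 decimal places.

0.038

HIF9: ΔΔCt = (26.70−18.26) − (23.66−19.11) = 8.44 − 4.55 = 3.89; fold change = 2^-3.89 = 0.067
FOS2: ΔΔCt = (30.70−18.26) − (30.60−19.11) = 12.44 − 11.49 = 0.95; fold change = 2^-0.95 = 0.518
ESR11: ΔΔCt = (17.45−18.26) − (22.52−19.11) = -0.81 − 3.41 = -4.22; fold change = 2^4.22 = 18.636
NR5: ΔΔCt = (24.59−18.26) − (20.71−19.11) = 6.33 − 1.60 = 4.73; fold change = 2^-4.73 = 0.038
NR5 has the largest |ΔΔCt| = 4.73.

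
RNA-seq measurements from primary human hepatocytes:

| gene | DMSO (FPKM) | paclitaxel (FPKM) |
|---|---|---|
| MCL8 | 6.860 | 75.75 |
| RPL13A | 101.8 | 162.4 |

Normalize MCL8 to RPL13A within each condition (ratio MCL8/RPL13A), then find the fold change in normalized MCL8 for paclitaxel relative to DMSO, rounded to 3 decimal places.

6.922

MCL8/RPL13A (DMSO) = 6.860 / 101.8 = 0.067387
MCL8/RPL13A (paclitaxel) = 75.75 / 162.4 = 0.46644
Fold change = 0.46644 / 0.067387 = 6.9218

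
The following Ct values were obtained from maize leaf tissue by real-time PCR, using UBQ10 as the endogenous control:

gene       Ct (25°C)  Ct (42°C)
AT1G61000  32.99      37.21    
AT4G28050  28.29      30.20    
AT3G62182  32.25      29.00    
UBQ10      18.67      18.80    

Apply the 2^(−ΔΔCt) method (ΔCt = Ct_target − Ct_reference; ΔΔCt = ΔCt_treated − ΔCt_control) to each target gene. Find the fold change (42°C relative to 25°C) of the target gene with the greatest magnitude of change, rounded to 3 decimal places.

0.059

AT1G61000: ΔΔCt = (37.21−18.80) − (32.99−18.67) = 18.41 − 14.32 = 4.09; fold change = 2^-4.09 = 0.059
AT4G28050: ΔΔCt = (30.20−18.80) − (28.29−18.67) = 11.40 − 9.62 = 1.78; fold change = 2^-1.78 = 0.291
AT3G62182: ΔΔCt = (29.00−18.80) − (32.25−18.67) = 10.20 − 13.58 = -3.38; fold change = 2^3.38 = 10.411
AT1G61000 has the largest |ΔΔCt| = 4.09.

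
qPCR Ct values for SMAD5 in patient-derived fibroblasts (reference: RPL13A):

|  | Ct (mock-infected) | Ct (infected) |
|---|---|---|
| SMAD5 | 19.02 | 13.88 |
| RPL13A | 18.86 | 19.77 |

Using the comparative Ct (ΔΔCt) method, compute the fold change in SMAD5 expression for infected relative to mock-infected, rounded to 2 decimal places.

ΔCt(mock-infected) = 19.020 − 18.860 = 0.160
ΔCt(infected) = 13.880 − 19.770 = -5.890
ΔΔCt = -5.890 − 0.160 = -6.050
Fold change = 2^(−(-6.050)) = 2^6.050 = 66.257

66.26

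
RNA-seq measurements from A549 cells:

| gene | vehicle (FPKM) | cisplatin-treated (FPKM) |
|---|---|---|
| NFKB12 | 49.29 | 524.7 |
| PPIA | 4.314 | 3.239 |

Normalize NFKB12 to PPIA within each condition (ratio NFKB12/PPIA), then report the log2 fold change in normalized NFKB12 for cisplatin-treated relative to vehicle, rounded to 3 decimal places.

3.826

NFKB12/PPIA (vehicle) = 49.29 / 4.314 = 11.426
NFKB12/PPIA (cisplatin-treated) = 524.7 / 3.239 = 161.99
Fold change = 161.99 / 11.426 = 14.1782
log2(14.1782) = 3.8256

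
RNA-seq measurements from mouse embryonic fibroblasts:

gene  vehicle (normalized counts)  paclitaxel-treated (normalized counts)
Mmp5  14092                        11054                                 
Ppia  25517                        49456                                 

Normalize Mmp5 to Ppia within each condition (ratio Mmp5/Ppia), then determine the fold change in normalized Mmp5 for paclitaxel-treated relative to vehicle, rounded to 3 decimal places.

0.405

Mmp5/Ppia (vehicle) = 14092 / 25517 = 0.55226
Mmp5/Ppia (paclitaxel-treated) = 11054 / 49456 = 0.22351
Fold change = 0.22351 / 0.55226 = 0.4047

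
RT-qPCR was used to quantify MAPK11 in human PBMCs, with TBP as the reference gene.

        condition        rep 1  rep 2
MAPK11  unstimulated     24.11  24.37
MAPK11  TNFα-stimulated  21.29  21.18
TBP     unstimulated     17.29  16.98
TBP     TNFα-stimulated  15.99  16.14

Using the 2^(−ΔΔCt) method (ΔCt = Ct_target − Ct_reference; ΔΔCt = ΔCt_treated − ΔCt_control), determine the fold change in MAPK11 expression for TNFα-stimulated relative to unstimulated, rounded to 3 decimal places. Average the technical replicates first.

Mean Ct: MAPK11 unstimulated 24.240; MAPK11 TNFα-stimulated 21.235; TBP unstimulated 17.135; TBP TNFα-stimulated 16.065
ΔCt(unstimulated) = 24.240 − 17.135 = 7.105
ΔCt(TNFα-stimulated) = 21.235 − 16.065 = 5.170
ΔΔCt = 5.170 − 7.105 = -1.935
Fold change = 2^(−(-1.935)) = 2^1.935 = 3.8238

3.824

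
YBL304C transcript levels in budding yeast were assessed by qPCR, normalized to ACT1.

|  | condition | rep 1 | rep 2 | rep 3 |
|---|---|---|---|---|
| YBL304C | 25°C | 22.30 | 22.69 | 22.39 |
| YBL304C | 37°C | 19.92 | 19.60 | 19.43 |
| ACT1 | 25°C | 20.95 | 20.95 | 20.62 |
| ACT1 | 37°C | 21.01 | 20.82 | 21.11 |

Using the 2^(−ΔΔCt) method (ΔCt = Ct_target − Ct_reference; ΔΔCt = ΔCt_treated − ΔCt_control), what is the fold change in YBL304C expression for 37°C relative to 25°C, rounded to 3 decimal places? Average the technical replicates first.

7.727

Mean Ct: YBL304C 25°C 22.460; YBL304C 37°C 19.650; ACT1 25°C 20.840; ACT1 37°C 20.980
ΔCt(25°C) = 22.460 − 20.840 = 1.620
ΔCt(37°C) = 19.650 − 20.980 = -1.330
ΔΔCt = -1.330 − 1.620 = -2.950
Fold change = 2^(−(-2.950)) = 2^2.950 = 7.7275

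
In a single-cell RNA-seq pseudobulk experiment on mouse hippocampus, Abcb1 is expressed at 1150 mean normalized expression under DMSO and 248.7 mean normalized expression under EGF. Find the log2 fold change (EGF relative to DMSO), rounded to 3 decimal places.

-2.209

Fold change = 248.7 / 1150 = 0.2163
log2(0.2163) = -2.2092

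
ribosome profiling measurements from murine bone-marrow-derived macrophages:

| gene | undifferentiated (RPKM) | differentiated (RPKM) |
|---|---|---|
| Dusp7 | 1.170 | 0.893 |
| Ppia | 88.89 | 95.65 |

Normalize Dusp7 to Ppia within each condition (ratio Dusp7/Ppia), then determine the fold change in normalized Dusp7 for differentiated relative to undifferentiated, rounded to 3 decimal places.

0.709

Dusp7/Ppia (undifferentiated) = 1.170 / 88.89 = 0.013162
Dusp7/Ppia (differentiated) = 0.893 / 95.65 = 0.0093361
Fold change = 0.0093361 / 0.013162 = 0.7093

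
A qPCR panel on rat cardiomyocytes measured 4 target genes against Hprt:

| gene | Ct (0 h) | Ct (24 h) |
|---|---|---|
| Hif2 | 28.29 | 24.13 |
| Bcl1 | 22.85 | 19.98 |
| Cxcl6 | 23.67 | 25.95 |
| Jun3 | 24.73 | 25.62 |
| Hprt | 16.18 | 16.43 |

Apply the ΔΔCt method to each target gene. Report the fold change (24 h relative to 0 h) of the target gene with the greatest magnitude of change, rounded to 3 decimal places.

21.259

Hif2: ΔΔCt = (24.13−16.43) − (28.29−16.18) = 7.70 − 12.11 = -4.41; fold change = 2^4.41 = 21.259
Bcl1: ΔΔCt = (19.98−16.43) − (22.85−16.18) = 3.55 − 6.67 = -3.12; fold change = 2^3.12 = 8.694
Cxcl6: ΔΔCt = (25.95−16.43) − (23.67−16.18) = 9.52 − 7.49 = 2.03; fold change = 2^-2.03 = 0.245
Jun3: ΔΔCt = (25.62−16.43) − (24.73−16.18) = 9.19 − 8.55 = 0.64; fold change = 2^-0.64 = 0.642
Hif2 has the largest |ΔΔCt| = 4.41.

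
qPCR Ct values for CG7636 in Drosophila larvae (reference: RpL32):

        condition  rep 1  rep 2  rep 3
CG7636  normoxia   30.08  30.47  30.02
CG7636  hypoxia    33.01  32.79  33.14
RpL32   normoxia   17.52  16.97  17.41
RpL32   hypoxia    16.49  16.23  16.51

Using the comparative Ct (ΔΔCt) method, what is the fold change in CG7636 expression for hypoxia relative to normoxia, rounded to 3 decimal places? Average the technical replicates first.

0.078

Mean Ct: CG7636 normoxia 30.190; CG7636 hypoxia 32.980; RpL32 normoxia 17.300; RpL32 hypoxia 16.410
ΔCt(normoxia) = 30.190 − 17.300 = 12.890
ΔCt(hypoxia) = 32.980 − 16.410 = 16.570
ΔΔCt = 16.570 − 12.890 = 3.680
Fold change = 2^(−3.680) = 0.0780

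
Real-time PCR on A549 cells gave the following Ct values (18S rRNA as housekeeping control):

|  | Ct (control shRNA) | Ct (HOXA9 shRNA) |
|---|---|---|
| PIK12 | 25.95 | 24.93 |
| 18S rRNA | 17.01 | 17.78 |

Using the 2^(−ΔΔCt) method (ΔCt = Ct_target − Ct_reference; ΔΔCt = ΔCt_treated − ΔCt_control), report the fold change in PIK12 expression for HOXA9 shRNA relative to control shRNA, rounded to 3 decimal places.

3.458

ΔCt(control shRNA) = 25.950 − 17.010 = 8.940
ΔCt(HOXA9 shRNA) = 24.930 − 17.780 = 7.150
ΔΔCt = 7.150 − 8.940 = -1.790
Fold change = 2^(−(-1.790)) = 2^1.790 = 3.4581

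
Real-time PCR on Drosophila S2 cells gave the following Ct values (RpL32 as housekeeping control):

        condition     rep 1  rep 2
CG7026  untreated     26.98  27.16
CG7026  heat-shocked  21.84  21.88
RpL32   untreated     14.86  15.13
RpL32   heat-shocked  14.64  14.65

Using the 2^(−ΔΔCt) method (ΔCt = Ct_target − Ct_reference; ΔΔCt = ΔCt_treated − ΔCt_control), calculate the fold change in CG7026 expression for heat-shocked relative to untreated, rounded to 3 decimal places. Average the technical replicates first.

Mean Ct: CG7026 untreated 27.070; CG7026 heat-shocked 21.860; RpL32 untreated 14.995; RpL32 heat-shocked 14.645
ΔCt(untreated) = 27.070 − 14.995 = 12.075
ΔCt(heat-shocked) = 21.860 − 14.645 = 7.215
ΔΔCt = 7.215 − 12.075 = -4.860
Fold change = 2^(−(-4.860)) = 2^4.860 = 29.0406

29.041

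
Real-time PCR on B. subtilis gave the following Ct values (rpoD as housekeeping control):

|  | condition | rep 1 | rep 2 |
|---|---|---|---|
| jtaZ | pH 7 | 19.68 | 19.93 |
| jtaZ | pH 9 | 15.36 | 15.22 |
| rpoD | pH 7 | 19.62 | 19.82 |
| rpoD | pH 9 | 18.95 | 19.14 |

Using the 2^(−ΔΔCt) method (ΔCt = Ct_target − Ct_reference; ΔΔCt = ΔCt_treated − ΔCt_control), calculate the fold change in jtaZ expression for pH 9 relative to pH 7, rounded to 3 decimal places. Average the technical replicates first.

Mean Ct: jtaZ pH 7 19.805; jtaZ pH 9 15.290; rpoD pH 7 19.720; rpoD pH 9 19.045
ΔCt(pH 7) = 19.805 − 19.720 = 0.085
ΔCt(pH 9) = 15.290 − 19.045 = -3.755
ΔΔCt = -3.755 − 0.085 = -3.840
Fold change = 2^(−(-3.840)) = 2^3.840 = 14.3204

14.320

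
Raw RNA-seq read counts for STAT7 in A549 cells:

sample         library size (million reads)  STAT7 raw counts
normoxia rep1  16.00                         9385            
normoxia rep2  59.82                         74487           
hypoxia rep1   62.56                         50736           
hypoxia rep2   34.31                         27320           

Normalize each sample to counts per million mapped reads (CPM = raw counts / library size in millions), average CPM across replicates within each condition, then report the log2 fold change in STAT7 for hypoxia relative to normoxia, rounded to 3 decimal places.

CPM(normoxia rep1) = 9385 / 16.00 = 586.5625
CPM(normoxia rep2) = 74487 / 59.82 = 1245.1856
CPM(hypoxia rep1) = 50736 / 62.56 = 810.9974
CPM(hypoxia rep2) = 27320 / 34.31 = 796.2693
mean CPM(normoxia) = 915.8740; mean CPM(hypoxia) = 803.6334
Fold change = 803.6334 / 915.8740 = 0.87745
log2(0.87745) = -0.1886

-0.189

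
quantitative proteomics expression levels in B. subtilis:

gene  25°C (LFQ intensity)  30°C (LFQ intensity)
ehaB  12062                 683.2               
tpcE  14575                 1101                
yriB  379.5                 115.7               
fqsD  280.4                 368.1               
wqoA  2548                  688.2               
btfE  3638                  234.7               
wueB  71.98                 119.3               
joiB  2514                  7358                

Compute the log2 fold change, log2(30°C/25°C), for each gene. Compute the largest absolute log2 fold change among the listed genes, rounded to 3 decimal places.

log2(683.2/12062) = -4.142  (ehaB)
log2(1101/14575) = -3.727  (tpcE)
log2(115.7/379.5) = -1.714  (yriB)
log2(368.1/280.4) = 0.393  (fqsD)
log2(688.2/2548) = -1.888  (wqoA)
log2(234.7/3638) = -3.954  (btfE)
log2(119.3/71.98) = 0.729  (wueB)
log2(7358/2514) = 1.549  (joiB)
The largest magnitude belongs to ehaB.

4.142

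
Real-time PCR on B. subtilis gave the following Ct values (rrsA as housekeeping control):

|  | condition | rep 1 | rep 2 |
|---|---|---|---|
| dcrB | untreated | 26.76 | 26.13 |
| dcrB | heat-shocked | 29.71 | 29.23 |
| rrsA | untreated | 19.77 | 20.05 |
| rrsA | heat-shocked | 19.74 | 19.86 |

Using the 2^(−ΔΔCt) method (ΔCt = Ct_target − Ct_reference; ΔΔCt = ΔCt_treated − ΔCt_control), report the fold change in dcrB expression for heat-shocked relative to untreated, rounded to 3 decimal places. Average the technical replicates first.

Mean Ct: dcrB untreated 26.445; dcrB heat-shocked 29.470; rrsA untreated 19.910; rrsA heat-shocked 19.800
ΔCt(untreated) = 26.445 − 19.910 = 6.535
ΔCt(heat-shocked) = 29.470 − 19.800 = 9.670
ΔΔCt = 9.670 − 6.535 = 3.135
Fold change = 2^(−3.135) = 0.1138

0.114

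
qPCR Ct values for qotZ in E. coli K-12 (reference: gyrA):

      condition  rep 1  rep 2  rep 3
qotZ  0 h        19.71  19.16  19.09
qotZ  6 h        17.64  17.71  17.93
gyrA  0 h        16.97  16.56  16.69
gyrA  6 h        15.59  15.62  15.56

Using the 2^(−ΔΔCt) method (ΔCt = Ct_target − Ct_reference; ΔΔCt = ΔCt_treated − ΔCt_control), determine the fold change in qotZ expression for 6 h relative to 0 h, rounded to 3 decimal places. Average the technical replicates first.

1.329

Mean Ct: qotZ 0 h 19.320; qotZ 6 h 17.760; gyrA 0 h 16.740; gyrA 6 h 15.590
ΔCt(0 h) = 19.320 − 16.740 = 2.580
ΔCt(6 h) = 17.760 − 15.590 = 2.170
ΔΔCt = 2.170 − 2.580 = -0.410
Fold change = 2^(−(-0.410)) = 2^0.410 = 1.3287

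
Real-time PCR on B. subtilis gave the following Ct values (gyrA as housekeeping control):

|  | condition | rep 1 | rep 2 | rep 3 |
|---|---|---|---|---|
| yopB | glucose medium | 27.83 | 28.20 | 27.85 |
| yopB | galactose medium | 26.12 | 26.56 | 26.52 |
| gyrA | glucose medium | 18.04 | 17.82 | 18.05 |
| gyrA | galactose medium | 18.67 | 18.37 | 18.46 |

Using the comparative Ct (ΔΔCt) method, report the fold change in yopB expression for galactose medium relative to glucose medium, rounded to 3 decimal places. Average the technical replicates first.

Mean Ct: yopB glucose medium 27.960; yopB galactose medium 26.400; gyrA glucose medium 17.970; gyrA galactose medium 18.500
ΔCt(glucose medium) = 27.960 − 17.970 = 9.990
ΔCt(galactose medium) = 26.400 − 18.500 = 7.900
ΔΔCt = 7.900 − 9.990 = -2.090
Fold change = 2^(−(-2.090)) = 2^2.090 = 4.2575

4.257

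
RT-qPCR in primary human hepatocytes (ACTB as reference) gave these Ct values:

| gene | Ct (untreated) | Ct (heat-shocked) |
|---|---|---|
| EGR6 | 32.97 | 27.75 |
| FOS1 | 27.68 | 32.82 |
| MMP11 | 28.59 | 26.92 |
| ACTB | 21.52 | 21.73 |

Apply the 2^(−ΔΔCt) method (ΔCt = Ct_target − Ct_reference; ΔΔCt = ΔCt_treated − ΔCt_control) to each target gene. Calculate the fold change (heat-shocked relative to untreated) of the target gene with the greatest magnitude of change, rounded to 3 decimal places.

EGR6: ΔΔCt = (27.75−21.73) − (32.97−21.52) = 6.02 − 11.45 = -5.43; fold change = 2^5.43 = 43.111
FOS1: ΔΔCt = (32.82−21.73) − (27.68−21.52) = 11.09 − 6.16 = 4.93; fold change = 2^-4.93 = 0.033
MMP11: ΔΔCt = (26.92−21.73) − (28.59−21.52) = 5.19 − 7.07 = -1.88; fold change = 2^1.88 = 3.681
EGR6 has the largest |ΔΔCt| = 5.43.

43.111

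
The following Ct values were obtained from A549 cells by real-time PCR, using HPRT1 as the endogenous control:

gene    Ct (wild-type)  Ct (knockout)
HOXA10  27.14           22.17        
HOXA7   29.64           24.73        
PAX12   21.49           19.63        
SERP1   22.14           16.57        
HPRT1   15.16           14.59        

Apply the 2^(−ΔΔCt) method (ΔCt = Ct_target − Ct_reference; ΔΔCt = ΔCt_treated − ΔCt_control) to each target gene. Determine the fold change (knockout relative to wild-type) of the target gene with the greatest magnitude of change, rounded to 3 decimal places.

HOXA10: ΔΔCt = (22.17−14.59) − (27.14−15.16) = 7.58 − 11.98 = -4.40; fold change = 2^4.40 = 21.112
HOXA7: ΔΔCt = (24.73−14.59) − (29.64−15.16) = 10.14 − 14.48 = -4.34; fold change = 2^4.34 = 20.252
PAX12: ΔΔCt = (19.63−14.59) − (21.49−15.16) = 5.04 − 6.33 = -1.29; fold change = 2^1.29 = 2.445
SERP1: ΔΔCt = (16.57−14.59) − (22.14−15.16) = 1.98 − 6.98 = -5.00; fold change = 2^5.00 = 32.000
SERP1 has the largest |ΔΔCt| = 5.00.

32.000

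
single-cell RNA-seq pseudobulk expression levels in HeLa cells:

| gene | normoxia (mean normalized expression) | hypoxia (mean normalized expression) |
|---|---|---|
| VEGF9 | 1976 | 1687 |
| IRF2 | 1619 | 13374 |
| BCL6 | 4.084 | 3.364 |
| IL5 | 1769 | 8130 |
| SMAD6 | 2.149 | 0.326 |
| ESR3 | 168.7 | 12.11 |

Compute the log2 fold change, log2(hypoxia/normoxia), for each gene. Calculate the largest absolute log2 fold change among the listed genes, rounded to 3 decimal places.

3.800

log2(1687/1976) = -0.228  (VEGF9)
log2(13374/1619) = 3.046  (IRF2)
log2(3.364/4.084) = -0.280  (BCL6)
log2(8130/1769) = 2.200  (IL5)
log2(0.326/2.149) = -2.721  (SMAD6)
log2(12.11/168.7) = -3.800  (ESR3)
The largest magnitude belongs to ESR3.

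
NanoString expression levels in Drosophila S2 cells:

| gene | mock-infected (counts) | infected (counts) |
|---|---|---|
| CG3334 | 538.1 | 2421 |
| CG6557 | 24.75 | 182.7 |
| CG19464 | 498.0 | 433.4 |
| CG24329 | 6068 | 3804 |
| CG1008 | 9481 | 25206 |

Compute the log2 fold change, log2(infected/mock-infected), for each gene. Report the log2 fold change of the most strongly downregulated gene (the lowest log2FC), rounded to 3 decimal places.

-0.674

log2(2421/538.1) = 2.170  (CG3334)
log2(182.7/24.75) = 2.884  (CG6557)
log2(433.4/498.0) = -0.200  (CG19464)
log2(3804/6068) = -0.674  (CG24329)
log2(25206/9481) = 1.411  (CG1008)
CG24329 is most strongly downregulated.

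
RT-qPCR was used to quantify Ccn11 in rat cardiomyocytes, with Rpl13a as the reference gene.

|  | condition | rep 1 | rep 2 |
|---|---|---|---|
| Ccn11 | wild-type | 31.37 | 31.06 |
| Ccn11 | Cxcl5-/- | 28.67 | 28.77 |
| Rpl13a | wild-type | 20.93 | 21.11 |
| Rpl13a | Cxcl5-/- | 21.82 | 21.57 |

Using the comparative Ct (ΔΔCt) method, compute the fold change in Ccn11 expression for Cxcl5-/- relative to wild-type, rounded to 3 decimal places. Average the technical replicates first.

Mean Ct: Ccn11 wild-type 31.215; Ccn11 Cxcl5-/- 28.720; Rpl13a wild-type 21.020; Rpl13a Cxcl5-/- 21.695
ΔCt(wild-type) = 31.215 − 21.020 = 10.195
ΔCt(Cxcl5-/-) = 28.720 − 21.695 = 7.025
ΔΔCt = 7.025 − 10.195 = -3.170
Fold change = 2^(−(-3.170)) = 2^3.170 = 9.0005

9.000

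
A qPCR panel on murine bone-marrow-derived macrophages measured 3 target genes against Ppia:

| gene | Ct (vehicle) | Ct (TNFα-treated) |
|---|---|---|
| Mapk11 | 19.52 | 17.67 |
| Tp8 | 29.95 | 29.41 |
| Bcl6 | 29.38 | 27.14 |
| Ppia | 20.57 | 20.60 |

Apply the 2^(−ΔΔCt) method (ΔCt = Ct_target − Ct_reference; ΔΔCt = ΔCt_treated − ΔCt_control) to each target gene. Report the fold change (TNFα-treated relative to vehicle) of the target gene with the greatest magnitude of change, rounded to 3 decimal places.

4.823

Mapk11: ΔΔCt = (17.67−20.60) − (19.52−20.57) = -2.93 − (-1.05) = -1.88; fold change = 2^1.88 = 3.681
Tp8: ΔΔCt = (29.41−20.60) − (29.95−20.57) = 8.81 − 9.38 = -0.57; fold change = 2^0.57 = 1.485
Bcl6: ΔΔCt = (27.14−20.60) − (29.38−20.57) = 6.54 − 8.81 = -2.27; fold change = 2^2.27 = 4.823
Bcl6 has the largest |ΔΔCt| = 2.27.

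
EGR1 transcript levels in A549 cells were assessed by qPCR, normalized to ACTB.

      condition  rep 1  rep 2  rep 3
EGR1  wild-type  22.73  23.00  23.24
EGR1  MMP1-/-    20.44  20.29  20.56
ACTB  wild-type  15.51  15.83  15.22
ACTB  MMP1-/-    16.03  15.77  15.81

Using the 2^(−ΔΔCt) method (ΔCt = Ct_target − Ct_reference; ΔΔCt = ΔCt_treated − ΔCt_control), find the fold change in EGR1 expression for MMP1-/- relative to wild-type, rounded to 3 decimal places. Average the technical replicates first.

Mean Ct: EGR1 wild-type 22.990; EGR1 MMP1-/- 20.430; ACTB wild-type 15.520; ACTB MMP1-/- 15.870
ΔCt(wild-type) = 22.990 − 15.520 = 7.470
ΔCt(MMP1-/-) = 20.430 − 15.870 = 4.560
ΔΔCt = 4.560 − 7.470 = -2.910
Fold change = 2^(−(-2.910)) = 2^2.910 = 7.5162

7.516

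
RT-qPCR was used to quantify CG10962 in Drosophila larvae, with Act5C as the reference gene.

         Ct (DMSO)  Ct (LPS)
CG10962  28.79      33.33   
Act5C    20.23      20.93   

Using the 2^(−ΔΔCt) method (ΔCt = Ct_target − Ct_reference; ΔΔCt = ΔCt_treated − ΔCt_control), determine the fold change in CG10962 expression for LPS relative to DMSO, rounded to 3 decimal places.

0.070

ΔCt(DMSO) = 28.790 − 20.230 = 8.560
ΔCt(LPS) = 33.330 − 20.930 = 12.400
ΔΔCt = 12.400 − 8.560 = 3.840
Fold change = 2^(−3.840) = 0.0698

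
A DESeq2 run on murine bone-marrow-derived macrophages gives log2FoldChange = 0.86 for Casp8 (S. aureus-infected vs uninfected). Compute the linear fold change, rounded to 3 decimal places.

Fold change = 2^(0.86) = 1.8150

1.815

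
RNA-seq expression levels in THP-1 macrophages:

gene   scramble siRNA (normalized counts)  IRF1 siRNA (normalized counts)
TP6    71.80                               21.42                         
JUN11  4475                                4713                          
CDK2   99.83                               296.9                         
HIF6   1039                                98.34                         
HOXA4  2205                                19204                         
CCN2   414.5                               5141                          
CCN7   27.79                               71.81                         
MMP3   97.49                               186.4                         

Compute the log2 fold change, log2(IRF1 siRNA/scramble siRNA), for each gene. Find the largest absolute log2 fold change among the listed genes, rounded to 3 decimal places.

log2(21.42/71.80) = -1.745  (TP6)
log2(4713/4475) = 0.075  (JUN11)
log2(296.9/99.83) = 1.572  (CDK2)
log2(98.34/1039) = -3.401  (HIF6)
log2(19204/2205) = 3.123  (HOXA4)
log2(5141/414.5) = 3.633  (CCN2)
log2(71.81/27.79) = 1.370  (CCN7)
log2(186.4/97.49) = 0.935  (MMP3)
The largest magnitude belongs to CCN2.

3.633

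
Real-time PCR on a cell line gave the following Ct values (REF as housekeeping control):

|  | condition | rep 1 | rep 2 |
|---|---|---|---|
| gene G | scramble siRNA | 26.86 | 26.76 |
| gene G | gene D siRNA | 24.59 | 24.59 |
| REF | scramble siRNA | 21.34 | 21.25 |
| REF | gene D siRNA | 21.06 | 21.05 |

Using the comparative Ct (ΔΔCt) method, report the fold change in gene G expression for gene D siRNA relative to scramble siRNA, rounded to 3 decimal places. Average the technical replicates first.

3.945

Mean Ct: gene G scramble siRNA 26.810; gene G gene D siRNA 24.590; REF scramble siRNA 21.295; REF gene D siRNA 21.055
ΔCt(scramble siRNA) = 26.810 − 21.295 = 5.515
ΔCt(gene D siRNA) = 24.590 − 21.055 = 3.535
ΔΔCt = 3.535 − 5.515 = -1.980
Fold change = 2^(−(-1.980)) = 2^1.980 = 3.9449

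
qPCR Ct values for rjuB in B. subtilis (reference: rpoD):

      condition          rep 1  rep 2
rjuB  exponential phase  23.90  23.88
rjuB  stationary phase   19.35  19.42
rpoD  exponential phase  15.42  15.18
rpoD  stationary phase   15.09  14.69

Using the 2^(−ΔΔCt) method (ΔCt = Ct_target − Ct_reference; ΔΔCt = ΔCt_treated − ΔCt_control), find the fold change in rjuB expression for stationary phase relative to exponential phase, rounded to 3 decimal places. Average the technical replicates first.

Mean Ct: rjuB exponential phase 23.890; rjuB stationary phase 19.385; rpoD exponential phase 15.300; rpoD stationary phase 14.890
ΔCt(exponential phase) = 23.890 − 15.300 = 8.590
ΔCt(stationary phase) = 19.385 − 14.890 = 4.495
ΔΔCt = 4.495 − 8.590 = -4.095
Fold change = 2^(−(-4.095)) = 2^4.095 = 17.0890

17.089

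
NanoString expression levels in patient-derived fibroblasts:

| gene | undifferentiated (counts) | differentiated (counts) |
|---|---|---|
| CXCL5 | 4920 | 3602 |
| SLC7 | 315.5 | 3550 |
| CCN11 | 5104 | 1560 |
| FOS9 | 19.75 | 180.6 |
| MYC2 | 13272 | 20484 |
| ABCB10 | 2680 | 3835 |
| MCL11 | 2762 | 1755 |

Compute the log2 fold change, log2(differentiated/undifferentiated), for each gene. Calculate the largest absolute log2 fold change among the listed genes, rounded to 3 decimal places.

log2(3602/4920) = -0.450  (CXCL5)
log2(3550/315.5) = 3.492  (SLC7)
log2(1560/5104) = -1.710  (CCN11)
log2(180.6/19.75) = 3.193  (FOS9)
log2(20484/13272) = 0.626  (MYC2)
log2(3835/2680) = 0.517  (ABCB10)
log2(1755/2762) = -0.654  (MCL11)
The largest magnitude belongs to SLC7.

3.492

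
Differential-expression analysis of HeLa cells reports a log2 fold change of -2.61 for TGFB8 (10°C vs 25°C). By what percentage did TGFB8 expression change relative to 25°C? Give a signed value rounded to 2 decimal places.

-83.62%

Fold change = 2^(-2.61) = 0.1638
Percent change = (FC − 1) × 100% = (0.1638 − 1) × 100 = -83.62%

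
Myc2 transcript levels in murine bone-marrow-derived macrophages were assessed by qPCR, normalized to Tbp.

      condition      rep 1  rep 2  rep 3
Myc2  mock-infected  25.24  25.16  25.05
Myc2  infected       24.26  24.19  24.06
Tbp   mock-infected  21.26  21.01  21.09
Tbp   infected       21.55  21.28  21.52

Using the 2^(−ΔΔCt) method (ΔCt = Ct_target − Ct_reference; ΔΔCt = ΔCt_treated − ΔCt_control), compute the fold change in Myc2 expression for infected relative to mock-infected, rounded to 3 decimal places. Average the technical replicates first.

Mean Ct: Myc2 mock-infected 25.150; Myc2 infected 24.170; Tbp mock-infected 21.120; Tbp infected 21.450
ΔCt(mock-infected) = 25.150 − 21.120 = 4.030
ΔCt(infected) = 24.170 − 21.450 = 2.720
ΔΔCt = 2.720 − 4.030 = -1.310
Fold change = 2^(−(-1.310)) = 2^1.310 = 2.4794

2.479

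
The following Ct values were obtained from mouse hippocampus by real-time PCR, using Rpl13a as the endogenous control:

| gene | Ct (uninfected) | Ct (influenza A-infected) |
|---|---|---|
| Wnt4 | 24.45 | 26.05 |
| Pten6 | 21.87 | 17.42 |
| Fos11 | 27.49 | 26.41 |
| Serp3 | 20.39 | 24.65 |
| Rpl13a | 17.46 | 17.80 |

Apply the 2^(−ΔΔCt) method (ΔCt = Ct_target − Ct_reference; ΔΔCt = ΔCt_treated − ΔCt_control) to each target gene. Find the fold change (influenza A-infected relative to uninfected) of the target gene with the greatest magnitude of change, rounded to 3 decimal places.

Wnt4: ΔΔCt = (26.05−17.80) − (24.45−17.46) = 8.25 − 6.99 = 1.26; fold change = 2^-1.26 = 0.418
Pten6: ΔΔCt = (17.42−17.80) − (21.87−17.46) = -0.38 − 4.41 = -4.79; fold change = 2^4.79 = 27.665
Fos11: ΔΔCt = (26.41−17.80) − (27.49−17.46) = 8.61 − 10.03 = -1.42; fold change = 2^1.42 = 2.676
Serp3: ΔΔCt = (24.65−17.80) − (20.39−17.46) = 6.85 − 2.93 = 3.92; fold change = 2^-3.92 = 0.066
Pten6 has the largest |ΔΔCt| = 4.79.

27.665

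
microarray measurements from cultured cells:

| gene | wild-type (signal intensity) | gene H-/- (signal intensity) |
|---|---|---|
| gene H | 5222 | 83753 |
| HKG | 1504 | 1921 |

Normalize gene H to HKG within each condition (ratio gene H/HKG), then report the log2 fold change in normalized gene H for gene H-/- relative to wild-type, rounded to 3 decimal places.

3.650

gene H/HKG (wild-type) = 5222 / 1504 = 3.4721
gene H/HKG (gene H-/-) = 83753 / 1921 = 43.599
Fold change = 43.599 / 3.4721 = 12.5569
log2(12.5569) = 3.6504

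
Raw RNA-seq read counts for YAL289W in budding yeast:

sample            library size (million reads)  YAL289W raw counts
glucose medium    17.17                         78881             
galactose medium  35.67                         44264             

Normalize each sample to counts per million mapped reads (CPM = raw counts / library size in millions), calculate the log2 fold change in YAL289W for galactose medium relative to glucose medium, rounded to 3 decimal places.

-1.888

CPM(glucose medium) = 78881 / 17.17 = 4594.1176
CPM(galactose medium) = 44264 / 35.67 = 1240.9308
Fold change = 1240.9308 / 4594.1176 = 0.27011
log2(0.27011) = -1.8884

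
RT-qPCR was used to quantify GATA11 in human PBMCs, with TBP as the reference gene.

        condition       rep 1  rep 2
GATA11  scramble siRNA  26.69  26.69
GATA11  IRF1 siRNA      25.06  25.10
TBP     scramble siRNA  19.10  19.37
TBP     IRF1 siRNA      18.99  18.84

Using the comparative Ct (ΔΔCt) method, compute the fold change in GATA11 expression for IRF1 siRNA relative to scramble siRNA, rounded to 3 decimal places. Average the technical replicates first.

2.445

Mean Ct: GATA11 scramble siRNA 26.690; GATA11 IRF1 siRNA 25.080; TBP scramble siRNA 19.235; TBP IRF1 siRNA 18.915
ΔCt(scramble siRNA) = 26.690 − 19.235 = 7.455
ΔCt(IRF1 siRNA) = 25.080 − 18.915 = 6.165
ΔΔCt = 6.165 − 7.455 = -1.290
Fold change = 2^(−(-1.290)) = 2^1.290 = 2.4453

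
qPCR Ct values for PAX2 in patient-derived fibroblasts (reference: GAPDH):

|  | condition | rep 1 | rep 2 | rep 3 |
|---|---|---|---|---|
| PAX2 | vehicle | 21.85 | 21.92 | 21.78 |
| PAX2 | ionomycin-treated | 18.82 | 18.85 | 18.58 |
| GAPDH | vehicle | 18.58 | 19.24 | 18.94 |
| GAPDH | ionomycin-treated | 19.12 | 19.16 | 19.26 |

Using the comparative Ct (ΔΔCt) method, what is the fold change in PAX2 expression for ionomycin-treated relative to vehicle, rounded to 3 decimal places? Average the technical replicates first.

10.267

Mean Ct: PAX2 vehicle 21.850; PAX2 ionomycin-treated 18.750; GAPDH vehicle 18.920; GAPDH ionomycin-treated 19.180
ΔCt(vehicle) = 21.850 − 18.920 = 2.930
ΔCt(ionomycin-treated) = 18.750 − 19.180 = -0.430
ΔΔCt = -0.430 − 2.930 = -3.360
Fold change = 2^(−(-3.360)) = 2^3.360 = 10.2674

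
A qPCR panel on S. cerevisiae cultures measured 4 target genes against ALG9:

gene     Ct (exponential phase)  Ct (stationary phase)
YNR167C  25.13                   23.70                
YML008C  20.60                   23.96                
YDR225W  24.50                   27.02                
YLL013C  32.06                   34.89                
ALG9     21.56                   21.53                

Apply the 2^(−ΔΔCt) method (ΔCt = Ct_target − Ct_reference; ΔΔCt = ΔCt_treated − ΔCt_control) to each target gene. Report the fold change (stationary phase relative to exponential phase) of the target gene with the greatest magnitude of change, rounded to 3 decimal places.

YNR167C: ΔΔCt = (23.70−21.53) − (25.13−21.56) = 2.17 − 3.57 = -1.40; fold change = 2^1.40 = 2.639
YML008C: ΔΔCt = (23.96−21.53) − (20.60−21.56) = 2.43 − (-0.96) = 3.39; fold change = 2^-3.39 = 0.095
YDR225W: ΔΔCt = (27.02−21.53) − (24.50−21.56) = 5.49 − 2.94 = 2.55; fold change = 2^-2.55 = 0.171
YLL013C: ΔΔCt = (34.89−21.53) − (32.06−21.56) = 13.36 − 10.50 = 2.86; fold change = 2^-2.86 = 0.138
YML008C has the largest |ΔΔCt| = 3.39.

0.095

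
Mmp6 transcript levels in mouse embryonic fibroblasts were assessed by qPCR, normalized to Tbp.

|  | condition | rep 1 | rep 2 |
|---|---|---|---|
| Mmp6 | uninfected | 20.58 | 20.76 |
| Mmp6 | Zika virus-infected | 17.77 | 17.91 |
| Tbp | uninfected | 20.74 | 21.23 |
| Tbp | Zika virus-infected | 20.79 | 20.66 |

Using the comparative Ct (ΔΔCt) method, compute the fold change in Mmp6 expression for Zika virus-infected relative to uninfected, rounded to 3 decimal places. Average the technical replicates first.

5.938

Mean Ct: Mmp6 uninfected 20.670; Mmp6 Zika virus-infected 17.840; Tbp uninfected 20.985; Tbp Zika virus-infected 20.725
ΔCt(uninfected) = 20.670 − 20.985 = -0.315
ΔCt(Zika virus-infected) = 17.840 − 20.725 = -2.885
ΔΔCt = -2.885 − (-0.315) = -2.570
Fold change = 2^(−(-2.570)) = 2^2.570 = 5.9381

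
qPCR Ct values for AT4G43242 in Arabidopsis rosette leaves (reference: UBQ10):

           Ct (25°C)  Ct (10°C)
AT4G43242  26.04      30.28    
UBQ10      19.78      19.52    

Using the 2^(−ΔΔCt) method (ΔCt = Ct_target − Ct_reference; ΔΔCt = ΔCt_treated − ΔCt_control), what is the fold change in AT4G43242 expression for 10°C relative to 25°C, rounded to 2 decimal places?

0.04

ΔCt(25°C) = 26.040 − 19.780 = 6.260
ΔCt(10°C) = 30.280 − 19.520 = 10.760
ΔΔCt = 10.760 − 6.260 = 4.500
Fold change = 2^(−4.500) = 0.044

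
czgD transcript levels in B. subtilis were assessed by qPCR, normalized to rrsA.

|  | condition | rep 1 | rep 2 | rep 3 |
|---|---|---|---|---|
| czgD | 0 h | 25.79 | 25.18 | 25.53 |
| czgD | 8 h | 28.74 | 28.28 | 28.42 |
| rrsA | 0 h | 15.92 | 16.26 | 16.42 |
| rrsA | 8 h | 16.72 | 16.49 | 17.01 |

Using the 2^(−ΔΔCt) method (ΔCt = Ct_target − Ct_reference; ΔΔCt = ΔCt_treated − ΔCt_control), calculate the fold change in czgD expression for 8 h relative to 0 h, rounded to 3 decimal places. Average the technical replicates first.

0.184

Mean Ct: czgD 0 h 25.500; czgD 8 h 28.480; rrsA 0 h 16.200; rrsA 8 h 16.740
ΔCt(0 h) = 25.500 − 16.200 = 9.300
ΔCt(8 h) = 28.480 − 16.740 = 11.740
ΔΔCt = 11.740 − 9.300 = 2.440
Fold change = 2^(−2.440) = 0.1843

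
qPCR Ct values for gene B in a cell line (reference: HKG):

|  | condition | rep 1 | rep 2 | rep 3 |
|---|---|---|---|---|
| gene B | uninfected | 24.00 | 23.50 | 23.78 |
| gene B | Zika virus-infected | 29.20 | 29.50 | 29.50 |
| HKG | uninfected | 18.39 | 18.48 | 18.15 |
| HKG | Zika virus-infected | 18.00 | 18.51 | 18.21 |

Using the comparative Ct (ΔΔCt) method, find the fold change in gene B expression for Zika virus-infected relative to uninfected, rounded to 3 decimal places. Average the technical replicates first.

0.019

Mean Ct: gene B uninfected 23.760; gene B Zika virus-infected 29.400; HKG uninfected 18.340; HKG Zika virus-infected 18.240
ΔCt(uninfected) = 23.760 − 18.340 = 5.420
ΔCt(Zika virus-infected) = 29.400 − 18.240 = 11.160
ΔΔCt = 11.160 − 5.420 = 5.740
Fold change = 2^(−5.740) = 0.0187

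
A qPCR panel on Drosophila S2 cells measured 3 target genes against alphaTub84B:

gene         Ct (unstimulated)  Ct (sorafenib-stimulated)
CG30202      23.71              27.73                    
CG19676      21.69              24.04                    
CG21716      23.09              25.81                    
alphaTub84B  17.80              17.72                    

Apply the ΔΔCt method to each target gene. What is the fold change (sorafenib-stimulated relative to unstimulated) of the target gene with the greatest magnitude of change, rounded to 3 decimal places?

0.058

CG30202: ΔΔCt = (27.73−17.72) − (23.71−17.80) = 10.01 − 5.91 = 4.10; fold change = 2^-4.10 = 0.058
CG19676: ΔΔCt = (24.04−17.72) − (21.69−17.80) = 6.32 − 3.89 = 2.43; fold change = 2^-2.43 = 0.186
CG21716: ΔΔCt = (25.81−17.72) − (23.09−17.80) = 8.09 − 5.29 = 2.80; fold change = 2^-2.80 = 0.144
CG30202 has the largest |ΔΔCt| = 4.10.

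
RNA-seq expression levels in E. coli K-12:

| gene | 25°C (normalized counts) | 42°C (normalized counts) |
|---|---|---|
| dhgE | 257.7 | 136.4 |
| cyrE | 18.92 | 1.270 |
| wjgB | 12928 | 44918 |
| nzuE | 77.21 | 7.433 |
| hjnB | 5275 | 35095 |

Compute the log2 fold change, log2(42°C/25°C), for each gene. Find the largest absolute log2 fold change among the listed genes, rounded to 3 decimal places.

log2(136.4/257.7) = -0.918  (dhgE)
log2(1.270/18.92) = -3.897  (cyrE)
log2(44918/12928) = 1.797  (wjgB)
log2(7.433/77.21) = -3.377  (nzuE)
log2(35095/5275) = 2.734  (hjnB)
The largest magnitude belongs to cyrE.

3.897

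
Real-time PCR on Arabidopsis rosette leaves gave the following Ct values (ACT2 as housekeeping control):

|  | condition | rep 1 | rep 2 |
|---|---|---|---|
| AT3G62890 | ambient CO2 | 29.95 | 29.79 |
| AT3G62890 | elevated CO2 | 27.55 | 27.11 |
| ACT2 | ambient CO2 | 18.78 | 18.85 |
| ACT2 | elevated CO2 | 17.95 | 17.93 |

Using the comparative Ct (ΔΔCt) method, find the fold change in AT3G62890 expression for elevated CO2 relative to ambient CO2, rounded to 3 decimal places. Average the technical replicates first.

Mean Ct: AT3G62890 ambient CO2 29.870; AT3G62890 elevated CO2 27.330; ACT2 ambient CO2 18.815; ACT2 elevated CO2 17.940
ΔCt(ambient CO2) = 29.870 − 18.815 = 11.055
ΔCt(elevated CO2) = 27.330 − 17.940 = 9.390
ΔΔCt = 9.390 − 11.055 = -1.665
Fold change = 2^(−(-1.665)) = 2^1.665 = 3.1711

3.171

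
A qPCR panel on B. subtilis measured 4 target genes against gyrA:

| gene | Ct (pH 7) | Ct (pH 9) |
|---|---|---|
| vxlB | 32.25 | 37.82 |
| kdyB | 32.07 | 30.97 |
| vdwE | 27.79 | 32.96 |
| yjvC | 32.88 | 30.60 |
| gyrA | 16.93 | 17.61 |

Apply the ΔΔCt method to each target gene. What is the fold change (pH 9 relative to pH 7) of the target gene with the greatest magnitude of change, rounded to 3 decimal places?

vxlB: ΔΔCt = (37.82−17.61) − (32.25−16.93) = 20.21 − 15.32 = 4.89; fold change = 2^-4.89 = 0.034
kdyB: ΔΔCt = (30.97−17.61) − (32.07−16.93) = 13.36 − 15.14 = -1.78; fold change = 2^1.78 = 3.434
vdwE: ΔΔCt = (32.96−17.61) − (27.79−16.93) = 15.35 − 10.86 = 4.49; fold change = 2^-4.49 = 0.045
yjvC: ΔΔCt = (30.60−17.61) − (32.88−16.93) = 12.99 − 15.95 = -2.96; fold change = 2^2.96 = 7.781
vxlB has the largest |ΔΔCt| = 4.89.

0.034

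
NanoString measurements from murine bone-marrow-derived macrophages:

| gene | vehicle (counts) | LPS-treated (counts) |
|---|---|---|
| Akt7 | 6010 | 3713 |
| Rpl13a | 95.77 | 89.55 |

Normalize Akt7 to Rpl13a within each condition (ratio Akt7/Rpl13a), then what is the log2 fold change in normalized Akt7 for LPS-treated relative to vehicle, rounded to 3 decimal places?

Akt7/Rpl13a (vehicle) = 6010 / 95.77 = 62.755
Akt7/Rpl13a (LPS-treated) = 3713 / 89.55 = 41.463
Fold change = 41.463 / 62.755 = 0.6607
log2(0.6607) = -0.5979

-0.598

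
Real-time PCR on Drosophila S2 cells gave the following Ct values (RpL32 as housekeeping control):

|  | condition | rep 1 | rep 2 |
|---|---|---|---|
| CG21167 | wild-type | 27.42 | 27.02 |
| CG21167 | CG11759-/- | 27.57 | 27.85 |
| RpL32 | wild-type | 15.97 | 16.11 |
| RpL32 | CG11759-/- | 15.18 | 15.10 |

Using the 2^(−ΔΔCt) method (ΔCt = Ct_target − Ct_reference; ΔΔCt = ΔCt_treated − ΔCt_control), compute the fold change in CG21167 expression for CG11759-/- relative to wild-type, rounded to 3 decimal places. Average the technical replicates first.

Mean Ct: CG21167 wild-type 27.220; CG21167 CG11759-/- 27.710; RpL32 wild-type 16.040; RpL32 CG11759-/- 15.140
ΔCt(wild-type) = 27.220 − 16.040 = 11.180
ΔCt(CG11759-/-) = 27.710 − 15.140 = 12.570
ΔΔCt = 12.570 − 11.180 = 1.390
Fold change = 2^(−1.390) = 0.3816

0.382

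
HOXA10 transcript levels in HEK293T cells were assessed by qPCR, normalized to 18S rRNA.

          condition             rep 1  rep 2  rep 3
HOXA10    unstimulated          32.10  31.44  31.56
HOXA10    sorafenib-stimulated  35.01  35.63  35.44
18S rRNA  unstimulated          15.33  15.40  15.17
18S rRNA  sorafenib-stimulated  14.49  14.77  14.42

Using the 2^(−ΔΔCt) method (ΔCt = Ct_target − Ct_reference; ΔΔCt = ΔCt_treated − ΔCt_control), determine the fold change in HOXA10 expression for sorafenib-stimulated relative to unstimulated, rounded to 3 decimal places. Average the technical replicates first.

Mean Ct: HOXA10 unstimulated 31.700; HOXA10 sorafenib-stimulated 35.360; 18S rRNA unstimulated 15.300; 18S rRNA sorafenib-stimulated 14.560
ΔCt(unstimulated) = 31.700 − 15.300 = 16.400
ΔCt(sorafenib-stimulated) = 35.360 − 14.560 = 20.800
ΔΔCt = 20.800 − 16.400 = 4.400
Fold change = 2^(−4.400) = 0.0474

0.047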